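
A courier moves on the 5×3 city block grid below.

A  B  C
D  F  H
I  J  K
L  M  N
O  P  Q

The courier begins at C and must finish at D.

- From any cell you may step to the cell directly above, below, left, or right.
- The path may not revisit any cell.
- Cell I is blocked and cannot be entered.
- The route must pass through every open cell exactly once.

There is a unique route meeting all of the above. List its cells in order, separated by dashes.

Need to visit all 14 open cells exactly once, starting at C and ending at D.
Cell O has only two open neighbours (L and P), so the path must pass straight through it: one of those is the cell it's entered from and the other is where it exits.
Route from C: 4× down (reaching Q), 2× left (reaching O), up to L, right to M, 3× up (reaching B), left to A, down to D — 13 moves in all.
Check: all 14 open cells covered.

C - H - K - N - Q - P - O - L - M - J - F - B - A - D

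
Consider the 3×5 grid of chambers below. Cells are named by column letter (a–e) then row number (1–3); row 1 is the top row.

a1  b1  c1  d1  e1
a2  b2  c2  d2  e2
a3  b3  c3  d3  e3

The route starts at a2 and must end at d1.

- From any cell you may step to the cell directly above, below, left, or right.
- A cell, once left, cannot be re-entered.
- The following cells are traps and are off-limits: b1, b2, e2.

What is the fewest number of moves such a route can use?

The Manhattan distance from a2 to d1 is |2−1| + |1−4| = 4, so at least 4 moves are needed.
That bound ignores the blocked cells. Measuring each leg by the fewest moves that actually steer around them (a2→d1: 6) raises the lower bound to 6.
A route of 6 moves exists: a2 → a3 → b3 → c3 → c2 → c1 → d1.
Since 6 matches that lower bound, it is optimal.

6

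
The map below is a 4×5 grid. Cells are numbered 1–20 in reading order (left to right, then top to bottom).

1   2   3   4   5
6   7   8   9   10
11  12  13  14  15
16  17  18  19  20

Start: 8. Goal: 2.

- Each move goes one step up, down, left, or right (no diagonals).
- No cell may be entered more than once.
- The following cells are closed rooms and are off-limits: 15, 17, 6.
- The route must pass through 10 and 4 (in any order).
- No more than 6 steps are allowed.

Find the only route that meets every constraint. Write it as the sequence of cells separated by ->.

8 -> 9 -> 10 -> 5 -> 4 -> 3 -> 2

The 6-move cap with required stops at 10, 4 leaves no slack for detours.
Route from 8: 2× right (reaching 10), up to 5, 3× left (reaching 2) — 6 moves in all.
Check: all required cells visited; 6 ≤ 6 moves.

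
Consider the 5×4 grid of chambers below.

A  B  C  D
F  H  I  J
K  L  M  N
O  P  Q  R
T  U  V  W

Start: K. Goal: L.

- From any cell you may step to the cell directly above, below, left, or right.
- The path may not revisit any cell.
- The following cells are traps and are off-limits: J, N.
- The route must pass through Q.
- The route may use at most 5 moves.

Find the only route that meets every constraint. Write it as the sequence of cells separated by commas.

K, O, P, Q, M, L

Any route must reach Q and still end at L within 5 moves, so the order of the required stops is forced.
Route from K: down 1 to O, right 2 to Q, up 1 to M, left 1 to L — 5 moves in all.
Check: all required cells visited; 5 ≤ 5 moves.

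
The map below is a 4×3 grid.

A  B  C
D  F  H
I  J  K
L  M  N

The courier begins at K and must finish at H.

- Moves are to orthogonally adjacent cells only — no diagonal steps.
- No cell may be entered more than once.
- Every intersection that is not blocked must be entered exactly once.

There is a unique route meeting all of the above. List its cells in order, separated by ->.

K -> N -> M -> L -> I -> J -> F -> D -> A -> B -> C -> H

Need to visit all 12 open cells exactly once, starting at K and ending at H.
Cell N has only two open neighbours (K and M), so the path must pass straight through it: one of those is the cell it's entered from and the other is where it exits.
Route from K: down 1 to N, left 2 to L, up 1 to I, right 1 to J, up 1 to F, left 1 to D, up 1 to A, right 2 to C, down 1 to H — 11 moves in all.
Check: all 12 open cells covered.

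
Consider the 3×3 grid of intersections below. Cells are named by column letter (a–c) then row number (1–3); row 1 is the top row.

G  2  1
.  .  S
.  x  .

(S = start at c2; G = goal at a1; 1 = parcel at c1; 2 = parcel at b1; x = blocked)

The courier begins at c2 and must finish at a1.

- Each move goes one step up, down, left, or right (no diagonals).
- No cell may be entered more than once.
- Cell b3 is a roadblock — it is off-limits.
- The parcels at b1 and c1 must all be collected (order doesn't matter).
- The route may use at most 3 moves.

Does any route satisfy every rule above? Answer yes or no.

yes

One route that works: c2 → c1 → b1 → a1.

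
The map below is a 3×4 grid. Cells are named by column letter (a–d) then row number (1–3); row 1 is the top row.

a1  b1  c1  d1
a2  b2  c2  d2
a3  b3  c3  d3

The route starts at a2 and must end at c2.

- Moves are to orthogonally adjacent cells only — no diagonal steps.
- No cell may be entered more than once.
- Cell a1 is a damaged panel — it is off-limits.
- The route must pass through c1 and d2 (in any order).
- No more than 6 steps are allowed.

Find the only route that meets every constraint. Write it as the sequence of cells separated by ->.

The 6-move cap with required stops at c1, d2 leaves no slack for detours.
Route from a2: right 1 to b2, up 1 to b1, right 2 to d1, down 1 to d2, left 1 to c2 — 6 moves in all.
Check: all required cells visited; 6 ≤ 6 moves.

a2 -> b2 -> b1 -> c1 -> d1 -> d2 -> c2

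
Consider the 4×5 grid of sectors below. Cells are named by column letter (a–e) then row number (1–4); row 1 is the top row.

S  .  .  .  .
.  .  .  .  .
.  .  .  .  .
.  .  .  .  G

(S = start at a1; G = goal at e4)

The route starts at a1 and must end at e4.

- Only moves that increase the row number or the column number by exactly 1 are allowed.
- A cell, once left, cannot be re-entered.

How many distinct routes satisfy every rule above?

A right/down-only route from a1 to e4 makes exactly 3 down-moves and 4 right-moves in some order.
With no other constraints that would be C(7,3) = 35 routes.
That gives 35 routes.

35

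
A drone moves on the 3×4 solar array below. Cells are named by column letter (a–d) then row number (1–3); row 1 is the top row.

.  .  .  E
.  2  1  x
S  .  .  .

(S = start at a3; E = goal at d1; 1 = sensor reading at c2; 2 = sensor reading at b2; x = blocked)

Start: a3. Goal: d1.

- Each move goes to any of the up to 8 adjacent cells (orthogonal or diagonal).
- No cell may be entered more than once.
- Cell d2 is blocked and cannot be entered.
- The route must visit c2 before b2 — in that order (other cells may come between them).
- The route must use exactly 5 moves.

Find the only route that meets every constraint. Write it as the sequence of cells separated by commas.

a3, b3, c2, b2, c1, d1

The waypoints must appear in the order c2, b2, with no cell reused.
Route from a3: right to b3, up-right to c2, left to b2, up-right to c1, right to d1 — 5 moves in all.
Check: order respected (1 at step 2, 2 at step 3); 5 moves as required.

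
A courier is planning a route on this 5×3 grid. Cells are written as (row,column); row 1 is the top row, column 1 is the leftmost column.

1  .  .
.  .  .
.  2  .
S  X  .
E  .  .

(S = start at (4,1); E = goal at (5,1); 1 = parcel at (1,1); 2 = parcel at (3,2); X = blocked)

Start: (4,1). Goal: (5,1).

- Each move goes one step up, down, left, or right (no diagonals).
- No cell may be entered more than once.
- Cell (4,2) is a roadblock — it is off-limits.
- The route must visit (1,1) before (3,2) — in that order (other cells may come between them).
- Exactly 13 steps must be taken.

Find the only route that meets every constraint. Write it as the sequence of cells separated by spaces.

(4,1) (3,1) (2,1) (1,1) (1,2) (1,3) (2,3) (2,2) (3,2) (3,3) (4,3) (5,3) (5,2) (5,1)

The waypoints must appear in the order (1,1), (3,2), with no cell reused.
Route from (4,1): 3× up (reaching (1,1)), 2× right (reaching (1,3)), down to (2,3), left to (2,2), down to (3,2), right to (3,3), 2× down (reaching (5,3)), 2× left (reaching (5,1)) — 13 moves in all.
Check: order respected (1 at step 3, 2 at step 8); 13 moves as required.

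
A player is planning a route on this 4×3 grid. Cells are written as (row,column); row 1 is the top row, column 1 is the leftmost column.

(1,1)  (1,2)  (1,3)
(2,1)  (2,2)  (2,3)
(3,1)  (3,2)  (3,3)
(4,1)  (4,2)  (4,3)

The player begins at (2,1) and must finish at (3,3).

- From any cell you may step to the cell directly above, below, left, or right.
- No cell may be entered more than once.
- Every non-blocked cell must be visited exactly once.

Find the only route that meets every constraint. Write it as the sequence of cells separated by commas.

Need to visit all 12 open cells exactly once, starting at (2,1) and ending at (3,3).
Cell (1,1) has only two open neighbours ((2,1) and (1,2)), so the path must pass straight through it: one of those is the cell it's entered from and the other is where it exits.
Route from (2,1): up 1 to (1,1), right 2 to (1,3), down 1 to (2,3), left 1 to (2,2), down 1 to (3,2), left 1 to (3,1), down 1 to (4,1), right 2 to (4,3), up 1 to (3,3) — 11 moves in all.
Check: all 12 open cells covered.

(2,1), (1,1), (1,2), (1,3), (2,3), (2,2), (3,2), (3,1), (4,1), (4,2), (4,3), (3,3)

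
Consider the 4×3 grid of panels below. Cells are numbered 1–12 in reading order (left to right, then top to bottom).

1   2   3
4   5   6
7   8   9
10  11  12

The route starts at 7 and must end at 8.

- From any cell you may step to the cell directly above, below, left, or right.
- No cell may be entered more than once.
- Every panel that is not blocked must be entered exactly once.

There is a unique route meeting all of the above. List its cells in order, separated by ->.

Need to visit all 12 open cells exactly once, starting at 7 and ending at 8.
Cell 12 has only two open neighbours (9 and 11), so the path must pass straight through it: one of those is the cell it's entered from and the other is where it exits.
Route from 7: down to 10, 2× right (reaching 12), 3× up (reaching 3), 2× left (reaching 1), down to 4, right to 5, down to 8 — 11 moves in all.
Check: all 12 open cells covered.

7 -> 10 -> 11 -> 12 -> 9 -> 6 -> 3 -> 2 -> 1 -> 4 -> 5 -> 8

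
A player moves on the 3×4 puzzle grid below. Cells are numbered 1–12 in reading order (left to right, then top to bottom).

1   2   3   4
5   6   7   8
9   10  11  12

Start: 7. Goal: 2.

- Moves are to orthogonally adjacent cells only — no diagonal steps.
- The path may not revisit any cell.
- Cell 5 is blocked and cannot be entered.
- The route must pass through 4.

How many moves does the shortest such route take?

4

Any route passes through 4 somewhere between 7 and 2. Summing Manhattan distances along the two legs (7 → 4 → 2) gives a lower bound of 2 + 2 = 4 moves.
A route of 4 moves achieves this: 7 → 8 → 4 → 3 → 2.
Since 4 matches the lower bound, it is optimal.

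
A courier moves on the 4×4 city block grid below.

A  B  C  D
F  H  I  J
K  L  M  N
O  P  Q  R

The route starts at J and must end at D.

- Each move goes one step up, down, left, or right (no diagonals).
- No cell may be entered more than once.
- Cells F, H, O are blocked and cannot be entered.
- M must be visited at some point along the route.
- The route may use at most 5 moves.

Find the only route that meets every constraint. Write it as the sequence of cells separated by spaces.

The budget equals the shortest possible length, so every move has to be on a shortest route through the required cells.
Route from J: down 1 to N, left 1 to M, up 2 to C, right 1 to D — 5 moves in all.
Check: all required cells visited; 5 ≤ 5 moves.

J N M I C D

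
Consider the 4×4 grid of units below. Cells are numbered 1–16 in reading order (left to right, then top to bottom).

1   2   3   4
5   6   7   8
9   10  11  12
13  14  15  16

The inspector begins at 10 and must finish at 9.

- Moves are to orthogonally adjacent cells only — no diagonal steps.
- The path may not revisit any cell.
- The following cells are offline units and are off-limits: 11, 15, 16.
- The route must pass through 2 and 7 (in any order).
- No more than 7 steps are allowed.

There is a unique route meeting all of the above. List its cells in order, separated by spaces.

10 6 7 3 2 1 5 9

Any route must reach 2 and 7 and still end at 9 within 7 moves, so the order of the required stops is forced.
Route from 10: up to 6, right to 7, up to 3, 2× left (reaching 1), 2× down (reaching 9) — 7 moves in all.
Check: all required cells visited; 7 ≤ 7 moves.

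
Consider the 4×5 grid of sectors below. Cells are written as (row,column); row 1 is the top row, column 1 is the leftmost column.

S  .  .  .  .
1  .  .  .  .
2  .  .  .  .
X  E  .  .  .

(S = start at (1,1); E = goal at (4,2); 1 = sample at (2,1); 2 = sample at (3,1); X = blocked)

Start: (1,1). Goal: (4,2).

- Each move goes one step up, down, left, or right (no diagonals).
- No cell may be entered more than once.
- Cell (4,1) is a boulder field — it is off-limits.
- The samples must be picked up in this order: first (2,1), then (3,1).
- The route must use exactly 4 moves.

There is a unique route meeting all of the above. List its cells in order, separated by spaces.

(1,1) (2,1) (3,1) (3,2) (4,2)

The waypoints must appear in the order (2,1), (3,1), with no cell reused.
Route from (1,1): 2× down (reaching (3,1)), right to (3,2), down to (4,2) — 4 moves in all.
Check: order respected (1 at step 1, 2 at step 2); 4 moves as required.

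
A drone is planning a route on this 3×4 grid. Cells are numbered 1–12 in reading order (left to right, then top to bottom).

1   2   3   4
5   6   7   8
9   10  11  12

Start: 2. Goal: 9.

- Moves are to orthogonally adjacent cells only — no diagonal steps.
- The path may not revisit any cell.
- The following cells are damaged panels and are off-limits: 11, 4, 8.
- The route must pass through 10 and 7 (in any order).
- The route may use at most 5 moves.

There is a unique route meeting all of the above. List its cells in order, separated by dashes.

2 - 3 - 7 - 6 - 10 - 9

The budget equals the shortest possible length, so every move has to be on a shortest route through the required cells.
Route from 2: right 1 to 3, down 1 to 7, left 1 to 6, down 1 to 10, left 1 to 9 — 5 moves in all.
Check: all required cells visited; 5 ≤ 5 moves.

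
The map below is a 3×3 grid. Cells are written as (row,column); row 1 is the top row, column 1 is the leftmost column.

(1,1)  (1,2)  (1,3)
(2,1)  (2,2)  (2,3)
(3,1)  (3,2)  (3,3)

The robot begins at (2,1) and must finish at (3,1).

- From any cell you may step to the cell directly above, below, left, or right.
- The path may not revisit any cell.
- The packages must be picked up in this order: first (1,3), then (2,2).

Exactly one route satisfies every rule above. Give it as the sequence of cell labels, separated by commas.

(2,1), (1,1), (1,2), (1,3), (2,3), (2,2), (3,2), (3,1)

The waypoints must appear in the order (1,3), (2,2), with no cell reused.
Route from (2,1): up 1 to (1,1), right 2 to (1,3), down 1 to (2,3), left 1 to (2,2), down 1 to (3,2), left 1 to (3,1) — 7 moves in all.
Check: order respected ((1,3) at step 3, (2,2) at step 5).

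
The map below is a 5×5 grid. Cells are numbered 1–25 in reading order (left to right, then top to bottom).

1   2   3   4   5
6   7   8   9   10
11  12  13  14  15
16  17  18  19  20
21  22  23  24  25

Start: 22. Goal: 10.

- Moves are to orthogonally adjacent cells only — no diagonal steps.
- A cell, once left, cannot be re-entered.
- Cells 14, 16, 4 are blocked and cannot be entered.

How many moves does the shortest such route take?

6

The Manhattan distance from 22 to 10 is |5−2| + |2−5| = 6, so at least 6 moves are needed.
A route of 6 moves achieves this: 22 → 17 → 12 → 7 → 8 → 9 → 10.
Since 6 matches the lower bound, it is optimal.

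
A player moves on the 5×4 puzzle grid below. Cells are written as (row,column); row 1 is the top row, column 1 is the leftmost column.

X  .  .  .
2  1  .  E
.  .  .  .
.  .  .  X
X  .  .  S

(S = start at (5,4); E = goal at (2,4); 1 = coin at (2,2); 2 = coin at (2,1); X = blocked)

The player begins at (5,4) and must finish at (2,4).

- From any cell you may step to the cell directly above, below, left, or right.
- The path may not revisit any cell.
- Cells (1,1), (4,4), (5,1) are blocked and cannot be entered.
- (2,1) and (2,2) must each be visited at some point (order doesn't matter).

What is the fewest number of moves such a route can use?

9

Any route passes through (2,1) and (2,2) in some order between (5,4) and (2,4). Summing Manhattan distances along each leg and taking the cheapest ordering ((5,4) → (2,2) → (2,1) → (2,4)) gives a lower bound of 5 + 1 + 3 = 9 moves.
A route of 9 moves achieves this: (5,4) → (5,3) → (4,3) → (3,3) → (3,2) → (3,1) → (2,1) → (2,2) → (2,3) → (2,4).
Since 9 matches the lower bound, it is optimal.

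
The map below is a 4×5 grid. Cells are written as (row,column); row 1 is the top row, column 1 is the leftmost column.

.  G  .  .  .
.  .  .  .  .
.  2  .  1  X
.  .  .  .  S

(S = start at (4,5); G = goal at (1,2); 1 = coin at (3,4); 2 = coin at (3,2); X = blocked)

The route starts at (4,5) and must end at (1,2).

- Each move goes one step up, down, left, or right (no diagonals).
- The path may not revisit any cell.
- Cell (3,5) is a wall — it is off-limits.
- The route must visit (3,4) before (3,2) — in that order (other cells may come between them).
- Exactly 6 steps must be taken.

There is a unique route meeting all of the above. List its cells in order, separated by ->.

(4,5) -> (4,4) -> (3,4) -> (3,3) -> (3,2) -> (2,2) -> (1,2)

The waypoints must appear in the order (3,4), (3,2), with no cell reused.
Route from (4,5): left to (4,4), up to (3,4), 2× left (reaching (3,2)), 2× up (reaching (1,2)) — 6 moves in all.
Check: order respected (1 at step 2, 2 at step 4); 6 moves as required.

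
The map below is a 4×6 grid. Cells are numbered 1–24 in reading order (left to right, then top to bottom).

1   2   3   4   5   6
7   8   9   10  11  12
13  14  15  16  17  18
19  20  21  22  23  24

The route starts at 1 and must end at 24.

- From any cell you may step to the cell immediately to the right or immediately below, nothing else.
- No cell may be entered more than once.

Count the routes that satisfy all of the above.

56

A right/down-only route from 1 to 24 makes exactly 3 down-moves and 5 right-moves in some order.
With no other constraints that would be C(8,3) = 56 routes.
That gives 56 routes.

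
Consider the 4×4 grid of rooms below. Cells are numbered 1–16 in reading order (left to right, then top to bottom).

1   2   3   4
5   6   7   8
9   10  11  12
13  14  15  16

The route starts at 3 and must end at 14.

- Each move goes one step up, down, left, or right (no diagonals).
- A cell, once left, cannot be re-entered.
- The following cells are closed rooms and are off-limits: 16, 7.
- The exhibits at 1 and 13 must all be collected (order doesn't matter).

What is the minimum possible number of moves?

Any route passes through 1 and 13 in some order between 3 and 14. Summing Manhattan distances along each leg and taking the cheapest ordering (3 → 1 → 13 → 14) gives a lower bound of 2 + 3 + 1 = 6 moves.
A route of 6 moves achieves this: 3 → 2 → 1 → 5 → 9 → 13 → 14.
Since 6 matches the lower bound, it is optimal.

6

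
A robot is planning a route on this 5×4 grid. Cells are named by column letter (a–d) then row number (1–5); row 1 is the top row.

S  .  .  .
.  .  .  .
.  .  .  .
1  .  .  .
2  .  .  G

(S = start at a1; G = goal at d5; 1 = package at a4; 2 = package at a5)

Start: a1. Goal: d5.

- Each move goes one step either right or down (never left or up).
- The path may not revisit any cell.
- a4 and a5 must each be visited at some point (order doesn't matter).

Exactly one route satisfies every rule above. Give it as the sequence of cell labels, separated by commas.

a1, a2, a3, a4, a5, b5, c5, d5

Moves only go right or down, so the column and row indices never decrease.
Route from a1: 4× down (reaching a5), 3× right (reaching d5) — 7 moves in all.
Check: all required cells visited.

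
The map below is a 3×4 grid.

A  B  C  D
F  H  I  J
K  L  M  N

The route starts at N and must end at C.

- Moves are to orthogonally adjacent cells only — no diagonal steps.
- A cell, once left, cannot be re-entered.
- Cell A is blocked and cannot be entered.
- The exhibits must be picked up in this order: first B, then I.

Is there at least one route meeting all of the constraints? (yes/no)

no

Ignoring the required order, 4 revisit-free routes from N to C pass through all of B and I; the waypoint orders that occur are I → B (4) — never B → I.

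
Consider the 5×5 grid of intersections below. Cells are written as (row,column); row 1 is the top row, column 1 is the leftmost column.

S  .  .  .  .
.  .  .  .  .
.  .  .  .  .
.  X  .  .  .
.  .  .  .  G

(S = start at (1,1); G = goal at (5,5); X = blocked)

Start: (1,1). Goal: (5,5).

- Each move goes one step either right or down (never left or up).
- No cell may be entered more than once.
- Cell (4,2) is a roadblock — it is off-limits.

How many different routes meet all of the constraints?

54

A right/down-only route from (1,1) to (5,5) makes exactly 4 down-moves and 4 right-moves in some order.
With no other constraints that would be C(8,4) = 70 routes.
Subtract routes through each blocked cell (inclusion–exclusion for overlaps): − through (4,2): 16 → 54.
That gives 54 routes.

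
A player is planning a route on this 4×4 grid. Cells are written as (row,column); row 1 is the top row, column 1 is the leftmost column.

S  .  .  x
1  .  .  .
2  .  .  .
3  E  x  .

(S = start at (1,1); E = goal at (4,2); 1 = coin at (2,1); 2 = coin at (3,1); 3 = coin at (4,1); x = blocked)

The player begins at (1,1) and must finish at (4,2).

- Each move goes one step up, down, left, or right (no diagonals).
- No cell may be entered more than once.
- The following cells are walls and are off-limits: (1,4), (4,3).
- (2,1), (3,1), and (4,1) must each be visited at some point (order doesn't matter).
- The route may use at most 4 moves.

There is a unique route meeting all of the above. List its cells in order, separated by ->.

(1,1) -> (2,1) -> (3,1) -> (4,1) -> (4,2)

The 4-move cap with required stops at (2,1), (3,1), (4,1) leaves no slack for detours.
Route from (1,1): down 3 to (4,1), right 1 to (4,2) — 4 moves in all.
Check: all required cells visited; 4 ≤ 4 moves.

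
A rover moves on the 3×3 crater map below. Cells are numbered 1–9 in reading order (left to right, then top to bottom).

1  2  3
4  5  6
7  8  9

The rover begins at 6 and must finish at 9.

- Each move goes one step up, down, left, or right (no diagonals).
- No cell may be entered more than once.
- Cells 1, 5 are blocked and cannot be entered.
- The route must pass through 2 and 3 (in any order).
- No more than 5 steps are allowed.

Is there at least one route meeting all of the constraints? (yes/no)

no

2 must be visited but has only one open neighbour (3), and it is neither the start nor the goal — the route would have to enter and leave through 3, re-entering it.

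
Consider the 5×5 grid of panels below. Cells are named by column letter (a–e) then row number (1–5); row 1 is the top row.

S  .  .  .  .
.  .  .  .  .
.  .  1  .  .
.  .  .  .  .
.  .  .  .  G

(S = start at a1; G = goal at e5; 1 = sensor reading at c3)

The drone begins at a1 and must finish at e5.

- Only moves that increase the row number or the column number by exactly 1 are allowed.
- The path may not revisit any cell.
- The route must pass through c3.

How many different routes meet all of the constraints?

36

A right/down-only route from a1 to e5 makes exactly 4 down-moves and 4 right-moves in some order.
With no other constraints that would be C(8,4) = 70 routes.
Split at c3 and multiply the segment counts: a1→c3: 6; c3→e5: 6; product = 36.
That gives 36 routes.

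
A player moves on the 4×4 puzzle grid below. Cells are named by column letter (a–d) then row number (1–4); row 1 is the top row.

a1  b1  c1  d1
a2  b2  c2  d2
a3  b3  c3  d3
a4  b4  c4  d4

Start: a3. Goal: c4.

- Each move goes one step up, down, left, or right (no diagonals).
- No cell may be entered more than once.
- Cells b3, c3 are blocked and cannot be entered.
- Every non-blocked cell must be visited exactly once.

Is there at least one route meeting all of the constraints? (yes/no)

no

Exhausting the options from a3, every branch either dead-ends against blocked cells, would have to re-enter a cell already used, or reaches the goal with a constraint still unmet.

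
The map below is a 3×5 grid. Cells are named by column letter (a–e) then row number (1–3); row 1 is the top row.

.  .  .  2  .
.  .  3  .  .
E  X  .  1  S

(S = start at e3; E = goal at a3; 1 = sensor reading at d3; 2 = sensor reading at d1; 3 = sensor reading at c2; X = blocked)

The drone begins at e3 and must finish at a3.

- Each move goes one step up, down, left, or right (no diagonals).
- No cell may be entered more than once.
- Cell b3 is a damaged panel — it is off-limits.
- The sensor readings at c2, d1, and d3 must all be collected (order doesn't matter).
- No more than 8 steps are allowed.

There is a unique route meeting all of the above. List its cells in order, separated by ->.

e3 -> d3 -> d2 -> d1 -> c1 -> c2 -> b2 -> a2 -> a3

Any route must reach c2, d1, and d3 and still end at a3 within 8 moves, so the order of the required stops is forced.
Route from e3: left 1 to d3, up 2 to d1, left 1 to c1, down 1 to c2, left 2 to a2, down 1 to a3 — 8 moves in all.
Check: all required cells visited; 8 ≤ 8 moves.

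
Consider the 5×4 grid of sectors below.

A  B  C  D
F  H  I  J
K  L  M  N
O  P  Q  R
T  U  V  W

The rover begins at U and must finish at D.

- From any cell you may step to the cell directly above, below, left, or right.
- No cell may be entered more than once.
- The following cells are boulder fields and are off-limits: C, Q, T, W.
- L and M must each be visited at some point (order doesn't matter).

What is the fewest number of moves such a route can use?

6

Any route passes through L and M in some order between U and D. Summing Manhattan distances along each leg and taking the cheapest ordering (U → L → M → D) gives a lower bound of 2 + 1 + 3 = 6 moves.
A route of 6 moves achieves this: U → P → L → M → I → J → D.
Since 6 matches the lower bound, it is optimal.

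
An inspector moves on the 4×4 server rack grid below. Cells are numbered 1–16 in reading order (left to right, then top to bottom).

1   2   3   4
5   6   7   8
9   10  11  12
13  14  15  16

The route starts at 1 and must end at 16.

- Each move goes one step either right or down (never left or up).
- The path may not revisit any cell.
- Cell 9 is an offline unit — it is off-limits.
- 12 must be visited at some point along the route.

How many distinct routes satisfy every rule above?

9

A right/down-only route from 1 to 16 makes exactly 3 down-moves and 3 right-moves in some order.
With no other constraints that would be C(6,3) = 20 routes.
Split at 12 and multiply the segment counts (each segment already excludes blocked cells): 1→12: 9; 12→16: 1; product = 9.
That gives 9 routes.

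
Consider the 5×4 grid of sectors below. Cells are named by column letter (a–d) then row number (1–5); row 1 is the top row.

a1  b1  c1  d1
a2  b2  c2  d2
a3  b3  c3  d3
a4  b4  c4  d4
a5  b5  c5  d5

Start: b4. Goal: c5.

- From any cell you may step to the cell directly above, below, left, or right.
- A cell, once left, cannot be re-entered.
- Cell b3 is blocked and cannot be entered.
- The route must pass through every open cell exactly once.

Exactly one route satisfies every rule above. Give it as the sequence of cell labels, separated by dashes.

b4 - b5 - a5 - a4 - a3 - a2 - a1 - b1 - b2 - c2 - c1 - d1 - d2 - d3 - c3 - c4 - d4 - d5 - c5

Need to visit all 19 open cells exactly once, starting at b4 and ending at c5.
Route from b4: down 1 to b5, left 1 to a5, up 4 to a1, right 1 to b1, down 1 to b2, right 1 to c2, up 1 to c1, right 1 to d1, down 2 to d3, left 1 to c3, down 1 to c4, right 1 to d4, down 1 to d5, left 1 to c5 — 18 moves in all.
Check: all 19 open cells covered.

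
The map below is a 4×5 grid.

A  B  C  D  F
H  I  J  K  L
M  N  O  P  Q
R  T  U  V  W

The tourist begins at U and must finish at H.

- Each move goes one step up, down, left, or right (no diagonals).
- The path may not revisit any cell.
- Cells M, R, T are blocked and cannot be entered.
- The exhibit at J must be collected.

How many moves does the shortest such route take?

Any route passes through J somewhere between U and H. Summing Manhattan distances along the two legs (U → J → H) gives a lower bound of 2 + 2 = 4 moves.
A route of 4 moves achieves this: U → O → J → I → H.
Since 4 matches the lower bound, it is optimal.

4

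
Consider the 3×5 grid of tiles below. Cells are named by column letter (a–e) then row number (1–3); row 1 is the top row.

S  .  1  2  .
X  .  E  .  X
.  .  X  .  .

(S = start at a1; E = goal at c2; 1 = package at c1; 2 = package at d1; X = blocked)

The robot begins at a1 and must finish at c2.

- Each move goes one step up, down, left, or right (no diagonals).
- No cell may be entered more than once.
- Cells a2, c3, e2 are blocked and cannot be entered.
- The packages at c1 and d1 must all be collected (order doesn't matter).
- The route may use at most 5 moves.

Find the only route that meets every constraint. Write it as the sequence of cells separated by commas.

a1, b1, c1, d1, d2, c2

The 5-move cap with required stops at c1, d1 leaves no slack for detours.
Route from a1: 3× right (reaching d1), down to d2, left to c2 — 5 moves in all.
Check: all required cells visited; 5 ≤ 5 moves.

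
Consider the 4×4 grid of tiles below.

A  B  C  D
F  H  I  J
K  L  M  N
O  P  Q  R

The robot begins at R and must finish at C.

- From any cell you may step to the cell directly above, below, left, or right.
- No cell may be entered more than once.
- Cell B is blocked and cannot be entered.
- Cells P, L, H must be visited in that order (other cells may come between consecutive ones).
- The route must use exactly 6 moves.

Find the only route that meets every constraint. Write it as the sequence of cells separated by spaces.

R Q P L H I C

The waypoints must appear in the order P, L, H, with no cell reused.
Route from R: 2× left (reaching P), 2× up (reaching H), right to I, up to C — 6 moves in all.
Check: order respected (P at step 2, L at step 3, H at step 4); 6 moves as required.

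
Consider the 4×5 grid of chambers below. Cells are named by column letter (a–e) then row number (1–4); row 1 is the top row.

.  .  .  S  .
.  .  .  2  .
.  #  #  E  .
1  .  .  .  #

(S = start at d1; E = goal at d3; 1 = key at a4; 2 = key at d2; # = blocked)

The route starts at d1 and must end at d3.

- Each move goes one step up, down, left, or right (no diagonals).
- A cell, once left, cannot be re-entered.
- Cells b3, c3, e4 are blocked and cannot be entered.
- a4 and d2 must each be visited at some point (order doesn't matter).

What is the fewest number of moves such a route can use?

Any route passes through a4 and d2 in some order between d1 and d3. Summing Manhattan distances along each leg and taking the cheapest ordering (d1 → d2 → a4 → d3) gives a lower bound of 1 + 5 + 4 = 10 moves.
A route of 10 moves achieves this: d1 → d2 → c2 → b2 → a2 → a3 → a4 → b4 → c4 → d4 → d3.
Since 10 matches the lower bound, it is optimal.

10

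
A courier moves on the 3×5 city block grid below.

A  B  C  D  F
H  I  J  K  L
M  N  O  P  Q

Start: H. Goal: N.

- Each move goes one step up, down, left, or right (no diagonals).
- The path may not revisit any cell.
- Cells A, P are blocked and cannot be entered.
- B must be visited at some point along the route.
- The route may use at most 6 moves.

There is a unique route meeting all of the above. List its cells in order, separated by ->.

H -> I -> B -> C -> J -> O -> N

Any route must reach B and still end at N within 6 moves, so the order of the required stops is forced.
Route from H: right to I, up to B, right to C, 2× down (reaching O), left to N — 6 moves in all.
Check: all required cells visited; 6 ≤ 6 moves.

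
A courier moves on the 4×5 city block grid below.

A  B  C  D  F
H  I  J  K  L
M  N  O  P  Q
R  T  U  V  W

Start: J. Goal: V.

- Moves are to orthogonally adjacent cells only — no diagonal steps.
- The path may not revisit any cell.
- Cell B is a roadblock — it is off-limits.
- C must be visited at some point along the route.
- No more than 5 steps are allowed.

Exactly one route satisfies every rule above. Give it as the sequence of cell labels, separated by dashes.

Any route must reach C and still end at V within 5 moves, so the order of the required stops is forced.
Route from J: up to C, right to D, 3× down (reaching V) — 5 moves in all.
Check: all required cells visited; 5 ≤ 5 moves.

J - C - D - K - P - V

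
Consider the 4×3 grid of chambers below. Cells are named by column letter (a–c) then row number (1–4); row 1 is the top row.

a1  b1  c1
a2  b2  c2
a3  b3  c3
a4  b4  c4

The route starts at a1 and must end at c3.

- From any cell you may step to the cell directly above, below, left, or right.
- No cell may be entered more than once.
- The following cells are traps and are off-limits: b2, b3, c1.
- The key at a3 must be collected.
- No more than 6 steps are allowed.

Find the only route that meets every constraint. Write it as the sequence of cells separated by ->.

a1 -> a2 -> a3 -> a4 -> b4 -> c4 -> c3

The budget equals the shortest possible length, so every move has to be on a shortest route through the required cells.
Route from a1: 3× down (reaching a4), 2× right (reaching c4), up to c3 — 6 moves in all.
Check: all required cells visited; 6 ≤ 6 moves.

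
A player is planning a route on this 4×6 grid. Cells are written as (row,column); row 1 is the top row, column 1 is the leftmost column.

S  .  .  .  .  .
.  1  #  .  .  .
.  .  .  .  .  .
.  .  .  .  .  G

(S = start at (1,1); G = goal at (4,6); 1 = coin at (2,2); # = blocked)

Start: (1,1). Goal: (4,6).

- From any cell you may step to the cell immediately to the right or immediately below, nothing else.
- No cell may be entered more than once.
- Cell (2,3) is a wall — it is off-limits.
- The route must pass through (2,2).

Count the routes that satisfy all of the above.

10

A right/down-only route from (1,1) to (4,6) makes exactly 3 down-moves and 5 right-moves in some order.
With no other constraints that would be C(8,3) = 56 routes.
Split at (2,2) and multiply the segment counts (each segment already excludes blocked cells): (1,1)→(2,2): 2; (2,2)→(4,6): 5; product = 10.
That gives 10 routes.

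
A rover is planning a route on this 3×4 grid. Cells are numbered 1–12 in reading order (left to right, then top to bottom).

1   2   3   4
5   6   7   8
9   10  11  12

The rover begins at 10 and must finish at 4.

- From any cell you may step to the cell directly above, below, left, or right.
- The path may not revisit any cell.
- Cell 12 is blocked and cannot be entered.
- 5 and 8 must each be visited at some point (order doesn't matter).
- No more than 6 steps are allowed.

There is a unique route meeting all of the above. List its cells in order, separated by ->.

10 -> 9 -> 5 -> 6 -> 7 -> 8 -> 4

Any route must reach 5 and 8 and still end at 4 within 6 moves, so the order of the required stops is forced.
Route from 10: left 1 to 9, up 1 to 5, right 3 to 8, up 1 to 4 — 6 moves in all.
Check: all required cells visited; 6 ≤ 6 moves.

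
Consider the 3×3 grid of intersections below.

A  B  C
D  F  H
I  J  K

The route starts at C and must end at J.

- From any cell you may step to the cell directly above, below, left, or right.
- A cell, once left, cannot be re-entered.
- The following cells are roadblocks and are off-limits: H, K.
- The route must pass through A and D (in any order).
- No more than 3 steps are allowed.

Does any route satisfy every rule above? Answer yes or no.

Even ignoring the no-revisit rule, getting from C to J, taking the cheapest ordering C → A → D → J needs at least 2 + 1 + 2 = 5 moves (Manhattan distance per leg), which exceeds the 3-move limit.

no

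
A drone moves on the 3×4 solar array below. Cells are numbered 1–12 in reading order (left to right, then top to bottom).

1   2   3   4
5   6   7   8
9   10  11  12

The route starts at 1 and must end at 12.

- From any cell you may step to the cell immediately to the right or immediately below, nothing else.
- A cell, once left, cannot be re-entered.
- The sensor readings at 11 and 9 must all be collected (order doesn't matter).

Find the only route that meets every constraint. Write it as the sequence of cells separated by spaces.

Moves only go right or down, so the column and row indices never decrease.
Route from 1: down 2 to 9, right 3 to 12 — 5 moves in all.
Check: all required cells visited.

1 5 9 10 11 12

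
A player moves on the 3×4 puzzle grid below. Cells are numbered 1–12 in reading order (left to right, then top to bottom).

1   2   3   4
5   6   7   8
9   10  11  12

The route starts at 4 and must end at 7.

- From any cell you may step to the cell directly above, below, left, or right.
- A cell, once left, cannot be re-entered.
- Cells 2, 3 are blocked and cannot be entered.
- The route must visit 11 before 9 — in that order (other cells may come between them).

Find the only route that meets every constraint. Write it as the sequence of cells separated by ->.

4 -> 8 -> 12 -> 11 -> 10 -> 9 -> 5 -> 6 -> 7

The waypoints must appear in the order 11, 9, with no cell reused.
Route from 4: down 2 to 12, left 3 to 9, up 1 to 5, right 2 to 7 — 8 moves in all.
Check: order respected (11 at step 3, 9 at step 5).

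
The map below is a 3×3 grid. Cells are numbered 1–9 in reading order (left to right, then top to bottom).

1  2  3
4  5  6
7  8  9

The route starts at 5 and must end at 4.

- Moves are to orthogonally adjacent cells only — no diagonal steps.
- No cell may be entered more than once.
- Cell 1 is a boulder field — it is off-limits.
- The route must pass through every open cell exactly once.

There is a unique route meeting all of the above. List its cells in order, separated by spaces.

5 2 3 6 9 8 7 4

Need to visit all 8 open cells exactly once, starting at 5 and ending at 4.
Cell 3 has only two open neighbours (6 and 2), so the path must pass straight through it: one of those is the cell it's entered from and the other is where it exits.
Route from 5: up 1 to 2, right 1 to 3, down 2 to 9, left 2 to 7, up 1 to 4 — 7 moves in all.
Check: all 8 open cells covered.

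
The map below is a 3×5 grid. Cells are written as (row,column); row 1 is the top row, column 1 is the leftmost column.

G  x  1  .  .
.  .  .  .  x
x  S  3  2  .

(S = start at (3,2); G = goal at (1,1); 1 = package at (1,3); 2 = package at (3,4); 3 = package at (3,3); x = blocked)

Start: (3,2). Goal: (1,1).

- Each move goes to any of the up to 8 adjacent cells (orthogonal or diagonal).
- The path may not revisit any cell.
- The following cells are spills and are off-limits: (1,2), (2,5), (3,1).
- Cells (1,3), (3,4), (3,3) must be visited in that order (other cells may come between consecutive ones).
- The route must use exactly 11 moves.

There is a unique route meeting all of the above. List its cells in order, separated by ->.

The waypoints must appear in the order (1,3), (3,4), (3,3), with no cell reused.
Route from (3,2): up-right to (2,3), up to (1,3), 2× right (reaching (1,5)), down-left to (2,4), down-right to (3,5), 2× left (reaching (3,3)), up-left to (2,2), left to (2,1), up to (1,1) — 11 moves in all.
Check: order respected (1 at step 2, 2 at step 7, 3 at step 8); 11 moves as required.

(3,2) -> (2,3) -> (1,3) -> (1,4) -> (1,5) -> (2,4) -> (3,5) -> (3,4) -> (3,3) -> (2,2) -> (2,1) -> (1,1)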